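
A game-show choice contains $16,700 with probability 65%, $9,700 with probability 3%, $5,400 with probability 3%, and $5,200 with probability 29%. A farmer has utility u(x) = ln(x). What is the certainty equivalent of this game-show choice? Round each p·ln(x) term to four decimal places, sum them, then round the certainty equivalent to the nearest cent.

$11,324.23

E[u] = 0.65·ln(16700) + 0.03·ln(9700) + 0.03·ln(5400) + 0.29·ln(5200) = 6.3201 + 0.2754 + 0.2578 + 2.4814 = 9.3347
CE = e^9.3347 ≈ 11324.23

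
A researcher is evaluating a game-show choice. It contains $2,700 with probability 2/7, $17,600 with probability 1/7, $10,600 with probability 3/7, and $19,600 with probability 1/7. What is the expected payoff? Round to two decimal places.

$10,628.57

EV = 2/7 × 2700 + 1/7 × 17600 + 3/7 × 10600 + 1/7 × 19600 = 771.4286 + 2514.2857 + 4542.8571 + 2800 = 10628.5714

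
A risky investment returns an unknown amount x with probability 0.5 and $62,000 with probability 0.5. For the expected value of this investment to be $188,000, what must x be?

0.5·x + 0.5·62000 = 188000
0.5·x = 188000 − 31000 = 157000
x = 157000 / 0.5 = 314000

x = $314,000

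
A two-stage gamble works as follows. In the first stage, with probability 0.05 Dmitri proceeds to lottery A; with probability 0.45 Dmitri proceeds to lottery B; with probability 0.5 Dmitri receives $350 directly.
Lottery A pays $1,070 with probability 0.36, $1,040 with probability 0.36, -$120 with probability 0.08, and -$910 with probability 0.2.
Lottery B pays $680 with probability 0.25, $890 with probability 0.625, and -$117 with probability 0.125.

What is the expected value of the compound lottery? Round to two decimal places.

EV(A) = 0.36 × 1070 + 0.36 × 1040 + 0.08 × (-120) + 0.2 × (-910) = 385.2 + 374.4 − 9.6 − 182 = 568
EV(B) = 0.25 × 680 + 0.625 × 890 + 0.125 × (-117) = 170 + 556.25 − 14.625 = 711.625
Branch C: 350 (certain)
Overall = 0.05 × 568 + 0.45 × 711.625 + 0.5 × 350 = 28.4 + 320.23125 + 175 = 523.63125

$523.63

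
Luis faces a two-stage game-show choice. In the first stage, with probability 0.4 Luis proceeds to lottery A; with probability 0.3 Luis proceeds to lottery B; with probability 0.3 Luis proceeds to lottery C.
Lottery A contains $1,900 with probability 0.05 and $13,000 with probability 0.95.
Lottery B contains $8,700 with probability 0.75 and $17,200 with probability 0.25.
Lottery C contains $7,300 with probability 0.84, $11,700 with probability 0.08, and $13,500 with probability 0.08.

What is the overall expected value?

EV(A) = 0.05 × 1900 + 0.95 × 13000 = 95 + 12350 = 12445
EV(B) = 0.75 × 8700 + 0.25 × 17200 = 6525 + 4300 = 10825
EV(C) = 0.84 × 7300 + 0.08 × 11700 + 0.08 × 13500 = 6132 + 936 + 1080 = 8148
Overall = 0.4 × 12445 + 0.3 × 10825 + 0.3 × 8148 = 4978 + 3247.5 + 2444.4 = 10669.9

$10,669.90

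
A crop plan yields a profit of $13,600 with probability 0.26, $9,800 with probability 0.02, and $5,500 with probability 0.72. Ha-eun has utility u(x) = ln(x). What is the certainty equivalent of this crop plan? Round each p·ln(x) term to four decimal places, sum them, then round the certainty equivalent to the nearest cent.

E[u] = 0.26·ln(13600) + 0.02·ln(9800) + 0.72·ln(5500) = 2.4746 + 0.1838 + 6.2010 = 8.8594
CE = e^8.8594 ≈ 7040.26

$7,040.26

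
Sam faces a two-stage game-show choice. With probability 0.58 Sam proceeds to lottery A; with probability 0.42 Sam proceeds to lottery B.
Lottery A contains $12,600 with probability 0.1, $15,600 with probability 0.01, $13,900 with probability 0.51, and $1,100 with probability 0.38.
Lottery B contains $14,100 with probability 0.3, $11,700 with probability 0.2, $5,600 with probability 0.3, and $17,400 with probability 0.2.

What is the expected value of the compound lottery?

EV(A) = 0.1 × 12600 + 0.01 × 15600 + 0.51 × 13900 + 0.38 × 1100 = 1260 + 156 + 7089 + 418 = 8923
EV(B) = 0.3 × 14100 + 0.2 × 11700 + 0.3 × 5600 + 0.2 × 17400 = 4230 + 2340 + 1680 + 3480 = 11730
Overall = 0.58 × 8923 + 0.42 × 11730 = 5175.34 + 4926.6 = 10101.94

$10,101.94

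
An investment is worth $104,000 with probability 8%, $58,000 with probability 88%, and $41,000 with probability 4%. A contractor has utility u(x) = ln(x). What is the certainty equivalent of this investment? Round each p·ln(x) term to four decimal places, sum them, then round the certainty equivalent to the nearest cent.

$59,940.04

E[u] = 0.08·ln(104000) + 0.88·ln(58000) + 0.04·ln(41000) = 0.9242 + 9.6520 + 0.4249 = 11.0011
CE = e^11.0011 ≈ 59940.04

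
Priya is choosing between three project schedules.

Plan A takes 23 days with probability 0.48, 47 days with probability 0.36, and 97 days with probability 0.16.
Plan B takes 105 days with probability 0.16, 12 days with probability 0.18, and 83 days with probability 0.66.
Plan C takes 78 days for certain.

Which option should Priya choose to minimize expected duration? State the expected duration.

Plan A (43.48 days)

Plan A = 0.48 × 23 + 0.36 × 47 + 0.16 × 97 = 11.04 + 16.92 + 15.52 = 43.48
Plan B = 0.16 × 105 + 0.18 × 12 + 0.66 × 83 = 16.8 + 2.16 + 54.78 = 73.74
Plan C: 78 (certain)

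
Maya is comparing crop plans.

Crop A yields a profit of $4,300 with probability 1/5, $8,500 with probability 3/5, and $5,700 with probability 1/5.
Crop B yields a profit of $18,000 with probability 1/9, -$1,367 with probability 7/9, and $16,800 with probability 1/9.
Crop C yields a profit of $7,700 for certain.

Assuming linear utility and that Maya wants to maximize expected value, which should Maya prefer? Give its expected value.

Crop A = 1/5 × 4300 + 3/5 × 8500 + 1/5 × 5700 = 860 + 5100 + 1140 = 7100
Crop B = 1/9 × 18000 + 7/9 × (-1367) + 1/9 × 16800 = 2000 − 1063.2222 + 1866.6667 = 2803.4444
Crop C: 7700 (certain)

Crop C ($7,700)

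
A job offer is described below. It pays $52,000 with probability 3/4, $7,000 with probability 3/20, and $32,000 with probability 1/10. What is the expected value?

$43,250

EV = 3/4 × 52000 + 3/20 × 7000 + 1/10 × 32000 = 39000 + 1050 + 3200 = 43250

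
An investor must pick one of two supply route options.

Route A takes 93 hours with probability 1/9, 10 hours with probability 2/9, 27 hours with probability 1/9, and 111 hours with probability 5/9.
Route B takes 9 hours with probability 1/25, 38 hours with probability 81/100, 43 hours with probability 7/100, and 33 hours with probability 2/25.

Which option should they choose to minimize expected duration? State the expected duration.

Route A = 1/9 × 93 + 2/9 × 10 + 1/9 × 27 + 5/9 × 111 = 10.3333 + 2.2222 + 3 + 61.6667 = 77.2222
Route B = 1/25 × 9 + 81/100 × 38 + 7/100 × 43 + 2/25 × 33 = 0.36 + 30.78 + 3.01 + 2.64 = 36.79

Route B (36.79 hours)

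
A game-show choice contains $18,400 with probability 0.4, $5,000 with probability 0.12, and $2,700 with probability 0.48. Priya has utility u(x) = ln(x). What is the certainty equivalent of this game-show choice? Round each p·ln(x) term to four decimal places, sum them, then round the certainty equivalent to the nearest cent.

$6,264.16

E[u] = 0.4·ln(18400) + 0.12·ln(5000) + 0.48·ln(2700) = 3.9280 + 1.0221 + 3.7925 = 8.7426
CE = e^8.7426 ≈ 6264.16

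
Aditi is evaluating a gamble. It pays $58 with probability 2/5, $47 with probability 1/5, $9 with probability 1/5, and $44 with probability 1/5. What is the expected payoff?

EV = 2/5 × 58 + 1/5 × 47 + 1/5 × 9 + 1/5 × 44 = 23.2 + 9.4 + 1.8 + 8.8 = 43.2

$43.20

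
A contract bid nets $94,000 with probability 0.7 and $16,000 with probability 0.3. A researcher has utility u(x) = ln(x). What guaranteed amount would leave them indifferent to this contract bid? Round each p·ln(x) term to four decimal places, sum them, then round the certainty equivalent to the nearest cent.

$55,259.75

E[u] = 0.7·ln(94000) + 0.3·ln(16000) = 8.0157 + 2.9041 = 10.9198
CE = e^10.9198 ≈ 55259.75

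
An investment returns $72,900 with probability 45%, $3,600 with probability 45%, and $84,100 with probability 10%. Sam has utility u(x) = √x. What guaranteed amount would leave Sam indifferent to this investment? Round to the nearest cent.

E[u] = 0.45·√72900 + 0.45·√3600 + 0.1·√84100 = 0.45·270 + 0.45·60 + 0.1·290 = 177.5
CE = (177.5)² = 31506.25

$31,506.25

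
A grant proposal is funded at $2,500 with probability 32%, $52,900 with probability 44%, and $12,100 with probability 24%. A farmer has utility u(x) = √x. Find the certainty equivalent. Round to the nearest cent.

E[u] = 0.32·√2500 + 0.44·√52900 + 0.24·√12100 = 0.32·50 + 0.44·230 + 0.24·110 = 143.6
CE = (143.6)² = 20620.96

$20,620.96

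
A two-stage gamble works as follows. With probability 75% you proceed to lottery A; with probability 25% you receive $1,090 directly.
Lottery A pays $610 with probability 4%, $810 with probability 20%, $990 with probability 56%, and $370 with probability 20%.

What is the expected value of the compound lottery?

$883.60

EV(A) = 0.04 × 610 + 0.2 × 810 + 0.56 × 990 + 0.2 × 370 = 24.4 + 162 + 554.4 + 74 = 814.8
Branch B: 1090 (certain)
Overall = 0.75 × 814.8 + 0.25 × 1090 = 611.1 + 272.5 = 883.6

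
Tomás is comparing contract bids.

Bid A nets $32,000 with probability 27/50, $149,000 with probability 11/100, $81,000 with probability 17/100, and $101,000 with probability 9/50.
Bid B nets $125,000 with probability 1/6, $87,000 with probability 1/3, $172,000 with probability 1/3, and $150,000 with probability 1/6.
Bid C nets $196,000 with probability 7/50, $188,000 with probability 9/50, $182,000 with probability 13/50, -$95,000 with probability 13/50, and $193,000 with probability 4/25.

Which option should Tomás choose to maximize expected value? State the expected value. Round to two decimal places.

Bid A = 27/50 × 32000 + 11/100 × 149000 + 17/100 × 81000 + 9/50 × 101000 = 17280 + 16390 + 13770 + 18180 = 65620
Bid B = 1/6 × 125000 + 1/3 × 87000 + 1/3 × 172000 + 1/6 × 150000 = 20833.3333 + 29000 + 57333.3333 + 25000 = 132166.6667
Bid C = 7/50 × 196000 + 9/50 × 188000 + 13/50 × 182000 + 13/50 × (-95000) + 4/25 × 193000 = 27440 + 33840 + 47320 − 24700 + 30880 = 114780

Bid B ($132,166.67)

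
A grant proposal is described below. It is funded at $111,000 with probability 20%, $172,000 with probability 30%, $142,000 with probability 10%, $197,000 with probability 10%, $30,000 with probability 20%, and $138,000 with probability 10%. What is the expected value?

$127,500

EV = 0.2 × 111000 + 0.3 × 172000 + 0.1 × 142000 + 0.1 × 197000 + 0.2 × 30000 + 0.1 × 138000 = 22200 + 51600 + 14200 + 19700 + 6000 + 13800 = 127500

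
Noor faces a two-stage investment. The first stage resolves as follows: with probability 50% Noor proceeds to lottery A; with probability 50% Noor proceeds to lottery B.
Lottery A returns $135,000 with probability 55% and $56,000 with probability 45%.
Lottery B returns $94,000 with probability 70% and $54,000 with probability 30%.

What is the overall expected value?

EV(A) = 0.55 × 135000 + 0.45 × 56000 = 74250 + 25200 = 99450
EV(B) = 0.7 × 94000 + 0.3 × 54000 = 65800 + 16200 = 82000
Overall = 0.5 × 99450 + 0.5 × 82000 = 49725 + 41000 = 90725

$90,725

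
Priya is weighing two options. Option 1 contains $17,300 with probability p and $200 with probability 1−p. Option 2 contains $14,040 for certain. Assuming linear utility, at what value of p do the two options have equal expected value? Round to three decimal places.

p·17300 + (1−p)·200 = 14040
17100p + 200 = 14040
p = (14040 − 200) / 17100

p = 0.809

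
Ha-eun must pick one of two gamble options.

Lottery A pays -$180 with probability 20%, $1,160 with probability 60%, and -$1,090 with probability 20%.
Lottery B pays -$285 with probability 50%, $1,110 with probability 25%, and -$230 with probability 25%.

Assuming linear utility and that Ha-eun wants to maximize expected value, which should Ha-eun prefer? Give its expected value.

Lottery A = 0.2 × (-180) + 0.6 × 1160 + 0.2 × (-1090) = -36 + 696 − 218 = 442
Lottery B = 0.5 × (-285) + 0.25 × 1110 + 0.25 × (-230) = -142.5 + 277.5 − 57.5 = 77.5

Lottery A ($442)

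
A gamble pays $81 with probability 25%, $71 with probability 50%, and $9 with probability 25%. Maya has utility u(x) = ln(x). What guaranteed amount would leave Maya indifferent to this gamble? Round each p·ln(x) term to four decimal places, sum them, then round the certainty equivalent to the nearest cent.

$43.78

E[u] = 0.25·ln(81) + 0.5·ln(71) + 0.25·ln(9) = 1.0986 + 2.1313 + 0.5493 = 3.7792
CE = e^3.7792 ≈ 43.78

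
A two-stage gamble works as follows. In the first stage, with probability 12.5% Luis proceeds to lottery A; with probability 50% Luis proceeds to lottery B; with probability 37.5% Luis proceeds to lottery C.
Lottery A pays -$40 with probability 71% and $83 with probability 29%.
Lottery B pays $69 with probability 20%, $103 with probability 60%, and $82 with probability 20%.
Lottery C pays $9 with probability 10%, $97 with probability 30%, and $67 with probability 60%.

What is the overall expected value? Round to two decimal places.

EV(A) = 0.71 × (-40) + 0.29 × 83 = -28.4 + 24.07 = -4.33
EV(B) = 0.2 × 69 + 0.6 × 103 + 0.2 × 82 = 13.8 + 61.8 + 16.4 = 92
EV(C) = 0.1 × 9 + 0.3 × 97 + 0.6 × 67 = 0.9 + 29.1 + 40.2 = 70.2
Overall = 0.125 × (-4.33) + 0.5 × 92 + 0.375 × 70.2 = -0.54125 + 46 + 26.325 = 71.78375

$71.78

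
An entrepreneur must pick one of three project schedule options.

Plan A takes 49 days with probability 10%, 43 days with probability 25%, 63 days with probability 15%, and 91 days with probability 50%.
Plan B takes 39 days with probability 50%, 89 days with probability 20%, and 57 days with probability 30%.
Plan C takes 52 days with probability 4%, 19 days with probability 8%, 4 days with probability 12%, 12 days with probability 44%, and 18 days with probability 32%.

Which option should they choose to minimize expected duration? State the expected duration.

Plan A = 0.1 × 49 + 0.25 × 43 + 0.15 × 63 + 0.5 × 91 = 4.9 + 10.75 + 9.45 + 45.5 = 70.6
Plan B = 0.5 × 39 + 0.2 × 89 + 0.3 × 57 = 19.5 + 17.8 + 17.1 = 54.4
Plan C = 0.04 × 52 + 0.08 × 19 + 0.12 × 4 + 0.44 × 12 + 0.32 × 18 = 2.08 + 1.52 + 0.48 + 5.28 + 5.76 = 15.12

Plan C (15.12 days)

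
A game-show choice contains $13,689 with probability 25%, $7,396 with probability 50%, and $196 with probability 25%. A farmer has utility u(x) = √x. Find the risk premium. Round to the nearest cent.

$1,431.19

E[u] = 0.25·√13689 + 0.5·√7396 + 0.25·√196 = 0.25·117 + 0.5·86 + 0.25·14 = 75.75
CE = (75.75)² = 5738.0625
Risk premium = EV − CE = 7169.25 − 5738.0625 = 1431.1875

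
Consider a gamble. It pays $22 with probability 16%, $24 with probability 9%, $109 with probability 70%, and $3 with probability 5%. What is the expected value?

$82.13

EV = 0.16 × 22 + 0.09 × 24 + 0.7 × 109 + 0.05 × 3 = 3.52 + 2.16 + 76.3 + 0.15 = 82.13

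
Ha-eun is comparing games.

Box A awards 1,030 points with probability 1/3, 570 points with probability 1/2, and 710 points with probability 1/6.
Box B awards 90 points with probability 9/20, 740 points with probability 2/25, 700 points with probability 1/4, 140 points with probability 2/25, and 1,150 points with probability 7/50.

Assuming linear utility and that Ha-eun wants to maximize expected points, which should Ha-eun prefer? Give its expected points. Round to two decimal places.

Box A = 1/3 × 1030 + 1/2 × 570 + 1/6 × 710 = 343.3333 + 285 + 118.3333 = 746.6667
Box B = 9/20 × 90 + 2/25 × 740 + 1/4 × 700 + 2/25 × 140 + 7/50 × 1150 = 40.5 + 59.2 + 175 + 11.2 + 161 = 446.9

Box A (746.67 points)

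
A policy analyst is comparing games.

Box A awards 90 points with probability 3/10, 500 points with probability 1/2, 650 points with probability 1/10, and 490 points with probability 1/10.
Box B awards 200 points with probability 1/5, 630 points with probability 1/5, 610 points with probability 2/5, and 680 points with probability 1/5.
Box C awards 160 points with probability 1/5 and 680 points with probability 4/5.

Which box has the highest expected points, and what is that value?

Box A = 3/10 × 90 + 1/2 × 500 + 1/10 × 650 + 1/10 × 490 = 27 + 250 + 65 + 49 = 391
Box B = 1/5 × 200 + 1/5 × 630 + 2/5 × 610 + 1/5 × 680 = 40 + 126 + 244 + 136 = 546
Box C = 1/5 × 160 + 4/5 × 680 = 32 + 544 = 576

Box C (576 points)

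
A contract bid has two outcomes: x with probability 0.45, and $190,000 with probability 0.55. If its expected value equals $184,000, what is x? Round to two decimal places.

x = $176,666.67

0.45·x + 0.55·190000 = 184000
0.45·x = 184000 − 104500 = 79500
x = 79500 / 0.45 = 176666.6667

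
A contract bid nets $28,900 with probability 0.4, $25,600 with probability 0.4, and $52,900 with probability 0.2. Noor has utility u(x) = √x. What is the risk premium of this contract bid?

$696

E[u] = 0.4·√28900 + 0.4·√25600 + 0.2·√52900 = 0.4·170 + 0.4·160 + 0.2·230 = 178
CE = (178)² = 31684
Risk premium = EV − CE = 32380 − 31684 = 696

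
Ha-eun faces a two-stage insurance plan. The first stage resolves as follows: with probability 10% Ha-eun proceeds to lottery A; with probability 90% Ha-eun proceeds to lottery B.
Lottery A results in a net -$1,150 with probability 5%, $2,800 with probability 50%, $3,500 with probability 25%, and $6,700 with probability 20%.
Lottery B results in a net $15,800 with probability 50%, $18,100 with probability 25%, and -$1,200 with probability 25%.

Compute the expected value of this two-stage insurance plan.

$11,268.25

EV(A) = 0.05 × (-1150) + 0.5 × 2800 + 0.25 × 3500 + 0.2 × 6700 = -57.5 + 1400 + 875 + 1340 = 3557.5
EV(B) = 0.5 × 15800 + 0.25 × 18100 + 0.25 × (-1200) = 7900 + 4525 − 300 = 12125
Overall = 0.1 × 3557.5 + 0.9 × 12125 = 355.75 + 10912.5 = 11268.25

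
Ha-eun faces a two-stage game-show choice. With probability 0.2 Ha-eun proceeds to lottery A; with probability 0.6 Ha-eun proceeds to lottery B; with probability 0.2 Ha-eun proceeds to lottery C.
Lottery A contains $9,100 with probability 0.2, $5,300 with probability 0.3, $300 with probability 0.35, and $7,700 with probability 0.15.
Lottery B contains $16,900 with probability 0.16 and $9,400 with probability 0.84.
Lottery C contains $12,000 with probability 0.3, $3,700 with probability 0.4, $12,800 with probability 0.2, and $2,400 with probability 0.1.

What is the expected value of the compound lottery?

EV(A) = 0.2 × 9100 + 0.3 × 5300 + 0.35 × 300 + 0.15 × 7700 = 1820 + 1590 + 105 + 1155 = 4670
EV(B) = 0.16 × 16900 + 0.84 × 9400 = 2704 + 7896 = 10600
EV(C) = 0.3 × 12000 + 0.4 × 3700 + 0.2 × 12800 + 0.1 × 2400 = 3600 + 1480 + 2560 + 240 = 7880
Overall = 0.2 × 4670 + 0.6 × 10600 + 0.2 × 7880 = 934 + 6360 + 1576 = 8870

$8,870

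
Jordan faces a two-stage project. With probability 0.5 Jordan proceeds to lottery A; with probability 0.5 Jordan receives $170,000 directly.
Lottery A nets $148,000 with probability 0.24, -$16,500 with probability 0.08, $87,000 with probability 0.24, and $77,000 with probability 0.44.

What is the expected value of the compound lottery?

EV(A) = 0.24 × 148000 + 0.08 × (-16500) + 0.24 × 87000 + 0.44 × 77000 = 35520 − 1320 + 20880 + 33880 = 88960
Branch B: 170000 (certain)
Overall = 0.5 × 88960 + 0.5 × 170000 = 44480 + 85000 = 129480

$129,480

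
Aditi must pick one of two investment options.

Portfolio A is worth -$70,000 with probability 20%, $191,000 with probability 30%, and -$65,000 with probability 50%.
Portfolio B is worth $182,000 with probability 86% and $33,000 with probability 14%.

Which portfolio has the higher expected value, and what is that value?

Portfolio B ($161,140)

Portfolio A = 0.2 × (-70000) + 0.3 × 191000 + 0.5 × (-65000) = -14000 + 57300 − 32500 = 10800
Portfolio B = 0.86 × 182000 + 0.14 × 33000 = 156520 + 4620 = 161140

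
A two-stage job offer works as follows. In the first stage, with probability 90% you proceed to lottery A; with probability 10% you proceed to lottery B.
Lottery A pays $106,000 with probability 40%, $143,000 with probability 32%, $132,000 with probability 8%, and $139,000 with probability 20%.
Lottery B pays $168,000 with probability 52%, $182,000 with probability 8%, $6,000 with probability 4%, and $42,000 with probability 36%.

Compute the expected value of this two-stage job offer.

EV(A) = 0.4 × 106000 + 0.32 × 143000 + 0.08 × 132000 + 0.2 × 139000 = 42400 + 45760 + 10560 + 27800 = 126520
EV(B) = 0.52 × 168000 + 0.08 × 182000 + 0.04 × 6000 + 0.36 × 42000 = 87360 + 14560 + 240 + 15120 = 117280
Overall = 0.9 × 126520 + 0.1 × 117280 = 113868 + 11728 = 125596

$125,596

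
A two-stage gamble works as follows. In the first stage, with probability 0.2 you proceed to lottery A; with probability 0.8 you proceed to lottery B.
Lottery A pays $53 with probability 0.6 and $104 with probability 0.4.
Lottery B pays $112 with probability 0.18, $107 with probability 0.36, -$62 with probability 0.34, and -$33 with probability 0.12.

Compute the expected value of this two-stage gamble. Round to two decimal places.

$41.59

EV(A) = 0.6 × 53 + 0.4 × 104 = 31.8 + 41.6 = 73.4
EV(B) = 0.18 × 112 + 0.36 × 107 + 0.34 × (-62) + 0.12 × (-33) = 20.16 + 38.52 − 21.08 − 3.96 = 33.64
Overall = 0.2 × 73.4 + 0.8 × 33.64 = 14.68 + 26.912 = 41.592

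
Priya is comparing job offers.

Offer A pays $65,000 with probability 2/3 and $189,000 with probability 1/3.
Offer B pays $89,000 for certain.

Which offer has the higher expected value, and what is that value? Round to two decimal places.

Offer A = 2/3 × 65000 + 1/3 × 189000 = 43333.3333 + 63000 = 106333.3333
Offer B: 89000 (certain)

Offer A ($106,333.33)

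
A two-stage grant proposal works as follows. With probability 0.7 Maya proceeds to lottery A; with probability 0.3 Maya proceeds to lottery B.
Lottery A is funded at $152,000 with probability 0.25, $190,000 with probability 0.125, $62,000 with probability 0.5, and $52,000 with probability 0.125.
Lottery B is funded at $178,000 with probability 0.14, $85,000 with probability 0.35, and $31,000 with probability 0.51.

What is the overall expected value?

EV(A) = 0.25 × 152000 + 0.125 × 190000 + 0.5 × 62000 + 0.125 × 52000 = 38000 + 23750 + 31000 + 6500 = 99250
EV(B) = 0.14 × 178000 + 0.35 × 85000 + 0.51 × 31000 = 24920 + 29750 + 15810 = 70480
Overall = 0.7 × 99250 + 0.3 × 70480 = 69475 + 21144 = 90619

$90,619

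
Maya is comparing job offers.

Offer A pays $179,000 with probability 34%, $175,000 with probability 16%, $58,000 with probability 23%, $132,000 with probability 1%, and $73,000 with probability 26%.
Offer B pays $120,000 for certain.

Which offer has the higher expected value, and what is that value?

Offer A ($122,500)

Offer A = 0.34 × 179000 + 0.16 × 175000 + 0.23 × 58000 + 0.01 × 132000 + 0.26 × 73000 = 60860 + 28000 + 13340 + 1320 + 18980 = 122500
Offer B: 120000 (certain)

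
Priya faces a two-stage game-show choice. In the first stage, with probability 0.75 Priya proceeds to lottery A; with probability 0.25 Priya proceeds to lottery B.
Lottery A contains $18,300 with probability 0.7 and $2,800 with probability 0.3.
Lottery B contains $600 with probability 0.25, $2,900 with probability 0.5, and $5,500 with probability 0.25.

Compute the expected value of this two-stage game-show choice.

$10,981.25

EV(A) = 0.7 × 18300 + 0.3 × 2800 = 12810 + 840 = 13650
EV(B) = 0.25 × 600 + 0.5 × 2900 + 0.25 × 5500 = 150 + 1450 + 1375 = 2975
Overall = 0.75 × 13650 + 0.25 × 2975 = 10237.5 + 743.75 = 10981.25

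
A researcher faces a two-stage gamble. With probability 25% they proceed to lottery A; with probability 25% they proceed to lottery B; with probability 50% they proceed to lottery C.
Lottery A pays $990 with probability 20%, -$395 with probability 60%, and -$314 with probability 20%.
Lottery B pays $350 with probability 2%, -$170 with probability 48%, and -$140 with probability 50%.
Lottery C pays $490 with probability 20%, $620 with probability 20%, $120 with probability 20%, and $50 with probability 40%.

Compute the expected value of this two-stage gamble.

$71.40

EV(A) = 0.2 × 990 + 0.6 × (-395) + 0.2 × (-314) = 198 − 237 − 62.8 = -101.8
EV(B) = 0.02 × 350 + 0.48 × (-170) + 0.5 × (-140) = 7 − 81.6 − 70 = -144.6
EV(C) = 0.2 × 490 + 0.2 × 620 + 0.2 × 120 + 0.4 × 50 = 98 + 124 + 24 + 20 = 266
Overall = 0.25 × (-101.8) + 0.25 × (-144.6) + 0.5 × 266 = -25.45 − 36.15 + 133 = 71.4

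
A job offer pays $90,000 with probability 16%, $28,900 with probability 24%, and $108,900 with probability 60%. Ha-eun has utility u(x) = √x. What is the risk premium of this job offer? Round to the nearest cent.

$4,421.76

E[u] = 0.16·√90000 + 0.24·√28900 + 0.6·√108900 = 0.16·300 + 0.24·170 + 0.6·330 = 286.8
CE = (286.8)² = 82254.24
Risk premium = EV − CE = 86676 − 82254.24 = 4421.76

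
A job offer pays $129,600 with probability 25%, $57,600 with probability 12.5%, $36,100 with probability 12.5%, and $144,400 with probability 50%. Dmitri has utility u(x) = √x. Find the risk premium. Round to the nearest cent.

E[u] = 0.25·√129600 + 0.125·√57600 + 0.125·√36100 + 0.5·√144400 = 0.25·360 + 0.125·240 + 0.125·190 + 0.5·380 = 333.75
CE = (333.75)² = 111389.0625
Risk premium = EV − CE = 116312.5 − 111389.0625 = 4923.4375

$4,923.44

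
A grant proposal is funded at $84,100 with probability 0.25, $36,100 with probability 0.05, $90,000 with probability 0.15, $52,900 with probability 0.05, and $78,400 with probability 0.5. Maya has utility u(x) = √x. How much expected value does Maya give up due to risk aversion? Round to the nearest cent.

$612.75

E[u] = 0.25·√84100 + 0.05·√36100 + 0.15·√90000 + 0.05·√52900 + 0.5·√78400 = 0.25·290 + 0.05·190 + 0.15·300 + 0.05·230 + 0.5·280 = 278.5
CE = (278.5)² = 77562.25
Risk premium = EV − CE = 78175 − 77562.25 = 612.75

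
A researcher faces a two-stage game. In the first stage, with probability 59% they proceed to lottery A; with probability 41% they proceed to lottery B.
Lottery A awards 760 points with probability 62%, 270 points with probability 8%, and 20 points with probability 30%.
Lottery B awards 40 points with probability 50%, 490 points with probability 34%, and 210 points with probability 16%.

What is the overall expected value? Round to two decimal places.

384.57 points

EV(A) = 0.62 × 760 + 0.08 × 270 + 0.3 × 20 = 471.2 + 21.6 + 6 = 498.8
EV(B) = 0.5 × 40 + 0.34 × 490 + 0.16 × 210 = 20 + 166.6 + 33.6 = 220.2
Overall = 0.59 × 498.8 + 0.41 × 220.2 = 294.292 + 90.282 = 384.574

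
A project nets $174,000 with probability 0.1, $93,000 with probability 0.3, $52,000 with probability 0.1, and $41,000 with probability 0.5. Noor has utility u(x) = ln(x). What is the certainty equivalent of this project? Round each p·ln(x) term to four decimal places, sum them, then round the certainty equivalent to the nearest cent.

$62,031.65

E[u] = 0.1·ln(174000) + 0.3·ln(93000) + 0.1·ln(52000) + 0.5·ln(41000) = 1.2067 + 3.4321 + 1.0859 + 5.3107 = 11.0354
CE = e^11.0354 ≈ 62031.65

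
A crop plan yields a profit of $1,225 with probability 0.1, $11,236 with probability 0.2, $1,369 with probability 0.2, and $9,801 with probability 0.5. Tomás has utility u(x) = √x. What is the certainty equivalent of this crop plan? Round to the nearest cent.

E[u] = 0.1·√1225 + 0.2·√11236 + 0.2·√1369 + 0.5·√9801 = 0.1·35 + 0.2·106 + 0.2·37 + 0.5·99 = 81.6
CE = (81.6)² = 6658.56

$6,658.56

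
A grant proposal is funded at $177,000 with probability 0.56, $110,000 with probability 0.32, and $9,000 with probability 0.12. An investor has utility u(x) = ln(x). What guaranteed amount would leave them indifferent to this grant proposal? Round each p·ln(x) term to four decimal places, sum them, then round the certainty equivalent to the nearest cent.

E[u] = 0.56·ln(177000) + 0.32·ln(110000) + 0.12·ln(9000) = 6.7670 + 3.7146 + 1.0926 = 11.5742
CE = e^11.5742 ≈ 106319.08

$106,319.08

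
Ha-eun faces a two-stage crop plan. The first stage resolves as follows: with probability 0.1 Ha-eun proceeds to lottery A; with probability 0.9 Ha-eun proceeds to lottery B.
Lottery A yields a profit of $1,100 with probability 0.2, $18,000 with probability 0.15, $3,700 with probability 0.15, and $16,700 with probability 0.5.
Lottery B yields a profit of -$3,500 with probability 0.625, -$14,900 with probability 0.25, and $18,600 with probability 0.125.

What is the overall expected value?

-$2,046.25

EV(A) = 0.2 × 1100 + 0.15 × 18000 + 0.15 × 3700 + 0.5 × 16700 = 220 + 2700 + 555 + 8350 = 11825
EV(B) = 0.625 × (-3500) + 0.25 × (-14900) + 0.125 × 18600 = -2187.5 − 3725 + 2325 = -3587.5
Overall = 0.1 × 11825 + 0.9 × (-3587.5) = 1182.5 − 3228.75 = -2046.25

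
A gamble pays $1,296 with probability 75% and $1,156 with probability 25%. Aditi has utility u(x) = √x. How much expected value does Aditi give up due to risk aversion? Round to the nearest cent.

$0.75

E[u] = 0.75·√1296 + 0.25·√1156 = 0.75·36 + 0.25·34 = 35.5
CE = (35.5)² = 1260.25
Risk premium = EV − CE = 1261 − 1260.25 = 0.75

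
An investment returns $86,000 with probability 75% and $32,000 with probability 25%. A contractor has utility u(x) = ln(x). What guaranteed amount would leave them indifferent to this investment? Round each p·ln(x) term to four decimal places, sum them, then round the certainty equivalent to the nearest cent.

E[u] = 0.75·ln(86000) + 0.25·ln(32000) = 8.5216 + 2.5934 = 11.1150
CE = e^11.1150 ≈ 67171.21

$67,171.21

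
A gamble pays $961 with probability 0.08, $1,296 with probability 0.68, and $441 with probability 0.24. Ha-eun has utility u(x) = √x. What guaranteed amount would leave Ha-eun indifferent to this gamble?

$1,024

E[u] = 0.08·√961 + 0.68·√1296 + 0.24·√441 = 0.08·31 + 0.68·36 + 0.24·21 = 32
CE = (32)² = 1024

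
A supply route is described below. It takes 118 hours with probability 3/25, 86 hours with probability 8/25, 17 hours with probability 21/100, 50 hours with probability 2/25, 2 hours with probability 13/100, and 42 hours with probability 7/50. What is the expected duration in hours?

55.39 hours

EV = 3/25 × 118 + 8/25 × 86 + 21/100 × 17 + 2/25 × 50 + 13/100 × 2 + 7/50 × 42 = 14.16 + 27.52 + 3.57 + 4 + 0.26 + 5.88 = 55.39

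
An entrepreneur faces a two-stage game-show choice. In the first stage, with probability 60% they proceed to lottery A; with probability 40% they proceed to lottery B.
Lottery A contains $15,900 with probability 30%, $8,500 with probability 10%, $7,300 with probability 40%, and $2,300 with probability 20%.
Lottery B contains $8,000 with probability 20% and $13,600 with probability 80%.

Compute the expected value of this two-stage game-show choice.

EV(A) = 0.3 × 15900 + 0.1 × 8500 + 0.4 × 7300 + 0.2 × 2300 = 4770 + 850 + 2920 + 460 = 9000
EV(B) = 0.2 × 8000 + 0.8 × 13600 = 1600 + 10880 = 12480
Overall = 0.6 × 9000 + 0.4 × 12480 = 5400 + 4992 = 10392

$10,392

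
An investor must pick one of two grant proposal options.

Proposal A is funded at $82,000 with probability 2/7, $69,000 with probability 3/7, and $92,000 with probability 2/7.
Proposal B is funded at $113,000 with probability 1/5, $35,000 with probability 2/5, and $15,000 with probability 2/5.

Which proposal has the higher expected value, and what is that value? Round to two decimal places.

Proposal A = 2/7 × 82000 + 3/7 × 69000 + 2/7 × 92000 = 23428.5714 + 29571.4286 + 26285.7143 = 79285.7143
Proposal B = 1/5 × 113000 + 2/5 × 35000 + 2/5 × 15000 = 22600 + 14000 + 6000 = 42600

Proposal A ($79,285.71)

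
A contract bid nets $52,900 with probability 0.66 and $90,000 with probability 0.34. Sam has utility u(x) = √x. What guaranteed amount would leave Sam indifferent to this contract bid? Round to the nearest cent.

E[u] = 0.66·√52900 + 0.34·√90000 = 0.66·230 + 0.34·300 = 253.8
CE = (253.8)² = 64414.44

$64,414.44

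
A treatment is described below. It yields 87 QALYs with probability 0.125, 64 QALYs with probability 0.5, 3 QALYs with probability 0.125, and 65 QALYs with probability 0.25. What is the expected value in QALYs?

EV = 0.125 × 87 + 0.5 × 64 + 0.125 × 3 + 0.25 × 65 = 10.875 + 32 + 0.375 + 16.25 = 59.5

59.5 QALYs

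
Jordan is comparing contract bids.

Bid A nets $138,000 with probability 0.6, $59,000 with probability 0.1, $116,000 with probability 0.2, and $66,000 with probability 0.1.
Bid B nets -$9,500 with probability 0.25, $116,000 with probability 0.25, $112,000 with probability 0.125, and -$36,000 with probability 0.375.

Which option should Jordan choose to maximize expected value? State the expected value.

Bid A = 0.6 × 138000 + 0.1 × 59000 + 0.2 × 116000 + 0.1 × 66000 = 82800 + 5900 + 23200 + 6600 = 118500
Bid B = 0.25 × (-9500) + 0.25 × 116000 + 0.125 × 112000 + 0.375 × (-36000) = -2375 + 29000 + 14000 − 13500 = 27125

Bid A ($118,500)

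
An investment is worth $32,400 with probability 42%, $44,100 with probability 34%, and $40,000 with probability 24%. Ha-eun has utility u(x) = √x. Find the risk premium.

E[u] = 0.42·√32400 + 0.34·√44100 + 0.24·√40000 = 0.42·180 + 0.34·210 + 0.24·200 = 195
CE = (195)² = 38025
Risk premium = EV − CE = 38202 − 38025 = 177

$177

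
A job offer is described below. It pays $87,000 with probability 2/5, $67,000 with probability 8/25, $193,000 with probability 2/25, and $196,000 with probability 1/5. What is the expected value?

$110,880

EV = 2/5 × 87000 + 8/25 × 67000 + 2/25 × 193000 + 1/5 × 196000 = 34800 + 21440 + 15440 + 39200 = 110880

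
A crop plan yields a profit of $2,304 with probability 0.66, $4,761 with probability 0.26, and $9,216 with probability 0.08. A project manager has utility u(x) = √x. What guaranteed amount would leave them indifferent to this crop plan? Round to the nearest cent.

$3,283.29

E[u] = 0.66·√2304 + 0.26·√4761 + 0.08·√9216 = 0.66·48 + 0.26·69 + 0.08·96 = 57.3
CE = (57.3)² = 3283.29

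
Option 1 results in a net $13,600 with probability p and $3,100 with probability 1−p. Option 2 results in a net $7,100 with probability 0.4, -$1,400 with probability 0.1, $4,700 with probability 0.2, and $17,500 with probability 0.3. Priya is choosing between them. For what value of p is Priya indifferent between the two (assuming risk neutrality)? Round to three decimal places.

p = 0.551

EV(Option 2) = 0.4 × 7100 + 0.1 × (-1400) + 0.2 × 4700 + 0.3 × 17500 = 2840 − 140 + 940 + 5250 = 8890
p·13600 + (1−p)·3100 = 8890
10500p + 3100 = 8890
p = (8890 − 3100) / 10500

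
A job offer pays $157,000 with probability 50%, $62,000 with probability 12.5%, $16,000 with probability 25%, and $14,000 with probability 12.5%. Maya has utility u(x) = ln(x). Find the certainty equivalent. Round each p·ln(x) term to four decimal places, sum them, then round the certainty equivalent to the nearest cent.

$58,390.00

E[u] = 0.5·ln(157000) + 0.125·ln(62000) + 0.25·ln(16000) + 0.125·ln(14000) = 5.9820 + 1.3794 + 2.4201 + 1.1934 = 10.9749
CE = e^10.9749 ≈ 58390.00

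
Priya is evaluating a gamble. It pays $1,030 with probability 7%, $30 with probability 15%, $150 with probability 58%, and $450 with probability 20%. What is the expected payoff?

EV = 0.07 × 1030 + 0.15 × 30 + 0.58 × 150 + 0.2 × 450 = 72.1 + 4.5 + 87 + 90 = 253.6

$253.60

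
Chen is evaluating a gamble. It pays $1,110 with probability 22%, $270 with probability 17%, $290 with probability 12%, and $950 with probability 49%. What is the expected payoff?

EV = 0.22 × 1110 + 0.17 × 270 + 0.12 × 290 + 0.49 × 950 = 244.2 + 45.9 + 34.8 + 465.5 = 790.4

$790.40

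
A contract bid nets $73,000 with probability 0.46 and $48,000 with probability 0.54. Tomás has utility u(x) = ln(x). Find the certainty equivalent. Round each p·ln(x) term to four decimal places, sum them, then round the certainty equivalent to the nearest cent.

$58,209.28

E[u] = 0.46·ln(73000) + 0.54·ln(48000) = 5.1512 + 5.8206 = 10.9718
CE = e^10.9718 ≈ 58209.28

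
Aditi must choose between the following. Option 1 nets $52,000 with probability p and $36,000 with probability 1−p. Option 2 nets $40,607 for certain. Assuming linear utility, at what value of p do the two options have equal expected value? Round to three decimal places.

p·52000 + (1−p)·36000 = 40607
16000p + 36000 = 40607
p = (40607 − 36000) / 16000

p = 0.288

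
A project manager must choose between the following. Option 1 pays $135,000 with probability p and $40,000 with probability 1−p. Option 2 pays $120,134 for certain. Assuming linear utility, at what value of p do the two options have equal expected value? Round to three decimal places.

p = 0.844

p·135000 + (1−p)·40000 = 120134
95000p + 40000 = 120134
p = (120134 − 40000) / 95000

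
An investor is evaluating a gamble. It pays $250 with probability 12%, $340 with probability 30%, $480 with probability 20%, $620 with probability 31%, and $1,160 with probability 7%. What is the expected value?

$501.40

EV = 0.12 × 250 + 0.3 × 340 + 0.2 × 480 + 0.31 × 620 + 0.07 × 1160 = 30 + 102 + 96 + 192.2 + 81.2 = 501.4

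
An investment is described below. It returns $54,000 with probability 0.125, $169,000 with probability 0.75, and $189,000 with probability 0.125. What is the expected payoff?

$157,125

EV = 0.125 × 54000 + 0.75 × 169000 + 0.125 × 189000 = 6750 + 126750 + 23625 = 157125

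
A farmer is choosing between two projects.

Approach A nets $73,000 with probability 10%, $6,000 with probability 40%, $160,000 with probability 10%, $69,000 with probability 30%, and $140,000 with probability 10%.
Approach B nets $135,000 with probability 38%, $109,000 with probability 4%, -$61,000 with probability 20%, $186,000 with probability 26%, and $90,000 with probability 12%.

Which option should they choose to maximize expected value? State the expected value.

Approach A = 0.1 × 73000 + 0.4 × 6000 + 0.1 × 160000 + 0.3 × 69000 + 0.1 × 140000 = 7300 + 2400 + 16000 + 20700 + 14000 = 60400
Approach B = 0.38 × 135000 + 0.04 × 109000 + 0.2 × (-61000) + 0.26 × 186000 + 0.12 × 90000 = 51300 + 4360 − 12200 + 48360 + 10800 = 102620

Approach B ($102,620)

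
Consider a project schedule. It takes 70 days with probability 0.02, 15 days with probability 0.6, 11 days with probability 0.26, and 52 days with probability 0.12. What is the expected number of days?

19.5 days

EV = 0.02 × 70 + 0.6 × 15 + 0.26 × 11 + 0.12 × 52 = 1.4 + 9 + 2.86 + 6.24 = 19.5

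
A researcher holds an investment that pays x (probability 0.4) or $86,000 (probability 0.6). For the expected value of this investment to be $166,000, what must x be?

x = $286,000

0.4·x + 0.6·86000 = 166000
0.4·x = 166000 − 51600 = 114400
x = 114400 / 0.4 = 286000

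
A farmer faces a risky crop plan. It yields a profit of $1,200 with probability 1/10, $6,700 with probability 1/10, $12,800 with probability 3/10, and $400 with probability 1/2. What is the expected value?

$4,830

EV = 1/10 × 1200 + 1/10 × 6700 + 3/10 × 12800 + 1/2 × 400 = 120 + 670 + 3840 + 200 = 4830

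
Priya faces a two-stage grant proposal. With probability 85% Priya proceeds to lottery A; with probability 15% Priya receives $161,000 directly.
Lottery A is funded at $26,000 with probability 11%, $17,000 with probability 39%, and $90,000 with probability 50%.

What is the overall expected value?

$70,466.50

EV(A) = 0.11 × 26000 + 0.39 × 17000 + 0.5 × 90000 = 2860 + 6630 + 45000 = 54490
Branch B: 161000 (certain)
Overall = 0.85 × 54490 + 0.15 × 161000 = 46316.5 + 24150 = 70466.5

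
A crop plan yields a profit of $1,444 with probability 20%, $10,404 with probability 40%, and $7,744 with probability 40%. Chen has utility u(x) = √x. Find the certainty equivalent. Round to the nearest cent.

E[u] = 0.2·√1444 + 0.4·√10404 + 0.4·√7744 = 0.2·38 + 0.4·102 + 0.4·88 = 83.6
CE = (83.6)² = 6988.96

$6,988.96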